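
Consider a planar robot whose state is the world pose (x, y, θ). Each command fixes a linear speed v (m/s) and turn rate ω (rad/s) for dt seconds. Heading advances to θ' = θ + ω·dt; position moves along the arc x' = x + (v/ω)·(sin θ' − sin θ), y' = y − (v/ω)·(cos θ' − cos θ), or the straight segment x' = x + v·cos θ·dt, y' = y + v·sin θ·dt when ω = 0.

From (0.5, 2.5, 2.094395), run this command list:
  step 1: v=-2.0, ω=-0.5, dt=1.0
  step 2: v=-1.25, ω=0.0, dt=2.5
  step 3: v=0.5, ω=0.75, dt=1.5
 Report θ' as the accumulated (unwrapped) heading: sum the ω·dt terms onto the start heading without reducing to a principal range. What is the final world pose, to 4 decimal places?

(0.7152, -1.9373, 2.7194)

step 1: θ'=1.5944 (R=4.0000) → pose (1.0348, 0.5944, 1.5944)
step 2: θ'=1.5944 (straight) → pose (1.1085, -2.5297, 1.5944)
step 3: θ'=2.7194 (R=0.6667) → pose (0.7152, -1.9373, 2.7194)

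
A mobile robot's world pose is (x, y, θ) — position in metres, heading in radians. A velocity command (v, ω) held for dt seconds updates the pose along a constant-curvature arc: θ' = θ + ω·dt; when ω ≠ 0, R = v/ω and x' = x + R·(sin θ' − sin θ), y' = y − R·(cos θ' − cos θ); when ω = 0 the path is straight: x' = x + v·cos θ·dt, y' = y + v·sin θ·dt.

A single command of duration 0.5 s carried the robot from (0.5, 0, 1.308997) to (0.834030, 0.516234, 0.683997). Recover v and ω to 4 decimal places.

v = 1.2500, ω = -1.2500

Δθ = 0.683997 − 1.308997 = -0.625000
ω = Δθ/dt = -0.625000/0.5 = -1.2500
R = −Δy/(cos θ' − cos θ) = -1.0000
v = R·ω = -1.0000·-1.2500 = 1.2500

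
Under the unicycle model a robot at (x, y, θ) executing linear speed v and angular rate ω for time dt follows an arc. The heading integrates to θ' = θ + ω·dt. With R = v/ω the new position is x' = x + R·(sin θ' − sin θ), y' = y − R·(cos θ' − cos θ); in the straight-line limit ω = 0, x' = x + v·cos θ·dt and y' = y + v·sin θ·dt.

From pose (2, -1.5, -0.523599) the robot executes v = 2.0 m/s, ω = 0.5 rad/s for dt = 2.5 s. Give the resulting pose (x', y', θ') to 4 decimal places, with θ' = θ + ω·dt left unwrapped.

(6.6567, -1.0262, 0.7264)

θ' = -0.5236 + 0.5·2.5 = 0.7264
R = v/ω = 2.0/0.5 = 4.0000
x' = 2 + 4.0000·(sin 0.7264 − sin -0.5236) = 6.6567
y' = -1.5 − 4.0000·(cos 0.7264 − cos -0.5236) = -1.0262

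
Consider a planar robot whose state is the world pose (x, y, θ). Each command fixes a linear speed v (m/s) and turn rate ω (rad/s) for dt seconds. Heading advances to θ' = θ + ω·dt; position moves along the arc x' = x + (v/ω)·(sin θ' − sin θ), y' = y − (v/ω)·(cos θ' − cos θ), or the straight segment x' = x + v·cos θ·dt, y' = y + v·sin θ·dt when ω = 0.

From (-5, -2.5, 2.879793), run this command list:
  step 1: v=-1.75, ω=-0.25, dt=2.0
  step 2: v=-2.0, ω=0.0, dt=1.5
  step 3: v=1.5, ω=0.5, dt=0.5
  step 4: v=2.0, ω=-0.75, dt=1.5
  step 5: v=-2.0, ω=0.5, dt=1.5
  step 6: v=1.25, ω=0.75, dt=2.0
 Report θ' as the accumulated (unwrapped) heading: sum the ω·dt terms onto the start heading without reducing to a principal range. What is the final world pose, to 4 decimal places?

step 1: θ'=2.3798 (R=7.0000) → pose (-1.9802, -4.1963, 2.3798)
step 2: θ'=2.3798 (straight) → pose (0.1906, -6.2670, 2.3798)
step 3: θ'=2.6298 (R=3.0000) → pose (-0.4108, -5.8222, 2.6298)
step 4: θ'=1.5048 (R=-2.6667) → pose (-1.7657, -3.3213, 1.5048)
step 5: θ'=2.2548 (R=-4.0000) → pose (-0.8746, -6.1127, 2.2548)
step 6: θ'=3.7548 (R=1.6667) → pose (-3.1255, -5.8029, 3.7548)

(-3.1255, -5.8029, 3.7548)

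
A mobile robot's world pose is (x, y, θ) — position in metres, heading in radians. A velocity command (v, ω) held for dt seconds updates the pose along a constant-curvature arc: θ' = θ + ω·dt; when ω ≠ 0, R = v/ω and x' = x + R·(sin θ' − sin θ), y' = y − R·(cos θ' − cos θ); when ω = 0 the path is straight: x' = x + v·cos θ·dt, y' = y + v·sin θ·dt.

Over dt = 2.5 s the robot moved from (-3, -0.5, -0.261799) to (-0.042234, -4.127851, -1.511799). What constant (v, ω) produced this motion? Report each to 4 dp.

v = 2.0000, ω = -0.5000

Δθ = -1.511799 − -0.261799 = -1.250000
ω = Δθ/dt = -1.250000/2.5 = -0.5000
R = −Δy/(cos θ' − cos θ) = -4.0000
v = R·ω = -4.0000·-0.5000 = 2.0000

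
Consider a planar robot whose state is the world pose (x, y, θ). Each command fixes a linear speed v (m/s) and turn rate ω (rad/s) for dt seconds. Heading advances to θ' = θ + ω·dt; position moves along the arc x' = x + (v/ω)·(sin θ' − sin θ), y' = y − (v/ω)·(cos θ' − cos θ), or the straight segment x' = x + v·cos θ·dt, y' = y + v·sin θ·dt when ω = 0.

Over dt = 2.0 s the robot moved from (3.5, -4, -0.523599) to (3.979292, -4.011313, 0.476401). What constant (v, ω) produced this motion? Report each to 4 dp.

Δθ = 0.476401 − -0.523599 = 1.000000
ω = Δθ/dt = 1.000000/2.0 = 0.5000
R = Δx/(sin θ' − sin θ) = 0.5000
v = R·ω = 0.5000·0.5000 = 0.2500

v = 0.2500, ω = 0.5000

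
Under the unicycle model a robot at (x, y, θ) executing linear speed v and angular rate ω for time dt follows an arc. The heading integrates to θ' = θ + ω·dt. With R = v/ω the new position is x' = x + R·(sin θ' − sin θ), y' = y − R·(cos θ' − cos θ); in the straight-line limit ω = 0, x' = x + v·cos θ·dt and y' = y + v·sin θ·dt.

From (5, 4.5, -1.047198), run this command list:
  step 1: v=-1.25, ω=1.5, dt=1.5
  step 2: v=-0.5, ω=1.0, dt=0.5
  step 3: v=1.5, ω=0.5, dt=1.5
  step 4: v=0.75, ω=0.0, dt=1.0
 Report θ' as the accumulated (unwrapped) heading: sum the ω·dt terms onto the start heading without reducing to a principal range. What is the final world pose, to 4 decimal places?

step 1: θ'=1.2028 (R=-0.8333) → pose (3.5008, 4.3831, 1.2028)
step 2: θ'=1.7028 (R=-0.5000) → pose (3.4716, 4.1374, 1.7028)
step 3: θ'=2.4528 (R=3.0000) → pose (2.4046, 6.0586, 2.4528)
step 4: θ'=2.4528 (straight) → pose (1.8255, 6.5353, 2.4528)

(1.8255, 6.5353, 2.4528)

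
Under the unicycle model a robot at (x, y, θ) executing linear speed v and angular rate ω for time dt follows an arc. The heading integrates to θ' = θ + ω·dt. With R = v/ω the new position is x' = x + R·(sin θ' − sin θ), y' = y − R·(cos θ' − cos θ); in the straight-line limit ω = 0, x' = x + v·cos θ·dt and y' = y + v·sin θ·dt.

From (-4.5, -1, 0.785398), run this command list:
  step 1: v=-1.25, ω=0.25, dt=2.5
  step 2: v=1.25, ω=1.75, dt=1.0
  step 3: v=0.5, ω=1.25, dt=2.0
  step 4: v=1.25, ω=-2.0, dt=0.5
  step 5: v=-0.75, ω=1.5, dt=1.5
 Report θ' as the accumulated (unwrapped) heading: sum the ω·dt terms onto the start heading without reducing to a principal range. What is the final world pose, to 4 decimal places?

(-7.3778, -3.7429, 6.9104)

step 1: θ'=1.4104 (R=-5.0000) → pose (-5.9003, -3.7370, 1.4104)
step 2: θ'=3.1604 (R=0.7143) → pose (-6.6188, -2.9087, 3.1604)
step 3: θ'=5.6604 (R=0.4000) → pose (-6.8446, -3.6336, 5.6604)
step 4: θ'=4.6604 (R=-0.6250) → pose (-6.5850, -4.1737, 4.6604)
step 5: θ'=6.9104 (R=-0.5000) → pose (-7.3778, -3.7429, 6.9104)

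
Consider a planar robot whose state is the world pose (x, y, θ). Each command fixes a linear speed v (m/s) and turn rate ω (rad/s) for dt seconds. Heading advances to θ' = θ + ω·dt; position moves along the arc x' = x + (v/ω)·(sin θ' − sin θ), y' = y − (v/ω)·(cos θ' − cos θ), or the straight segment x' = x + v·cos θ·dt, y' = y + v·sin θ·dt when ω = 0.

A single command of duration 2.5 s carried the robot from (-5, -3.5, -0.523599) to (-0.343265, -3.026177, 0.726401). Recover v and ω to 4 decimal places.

v = 2.0000, ω = 0.5000

Δθ = 0.726401 − -0.523599 = 1.250000
ω = Δθ/dt = 1.250000/2.5 = 0.5000
R = Δx/(sin θ' − sin θ) = 4.0000
v = R·ω = 4.0000·0.5000 = 2.0000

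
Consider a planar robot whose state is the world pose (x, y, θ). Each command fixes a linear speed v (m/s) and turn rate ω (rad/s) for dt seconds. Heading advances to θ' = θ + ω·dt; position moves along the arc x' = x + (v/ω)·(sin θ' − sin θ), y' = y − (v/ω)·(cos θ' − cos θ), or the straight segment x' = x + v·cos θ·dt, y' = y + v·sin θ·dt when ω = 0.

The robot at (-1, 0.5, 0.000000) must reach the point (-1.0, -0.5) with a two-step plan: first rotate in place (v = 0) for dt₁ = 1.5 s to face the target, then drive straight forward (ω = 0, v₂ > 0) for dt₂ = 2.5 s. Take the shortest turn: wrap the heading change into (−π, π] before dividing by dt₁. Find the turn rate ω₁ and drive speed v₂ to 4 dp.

ω₁ = -1.0472, v₂ = 0.4000

heading to target = atan2(-0.5−0.5, -1−-1) = -1.5708
Δθ = wrap(-1.5708 − 0.0000) = -1.5708; ω₁ = Δθ/dt₁ = -1.0472
distance = √((-1−-1)² + (-0.5−0.5)²) = 1.0000; v₂ = distance/dt₂ = 0.4000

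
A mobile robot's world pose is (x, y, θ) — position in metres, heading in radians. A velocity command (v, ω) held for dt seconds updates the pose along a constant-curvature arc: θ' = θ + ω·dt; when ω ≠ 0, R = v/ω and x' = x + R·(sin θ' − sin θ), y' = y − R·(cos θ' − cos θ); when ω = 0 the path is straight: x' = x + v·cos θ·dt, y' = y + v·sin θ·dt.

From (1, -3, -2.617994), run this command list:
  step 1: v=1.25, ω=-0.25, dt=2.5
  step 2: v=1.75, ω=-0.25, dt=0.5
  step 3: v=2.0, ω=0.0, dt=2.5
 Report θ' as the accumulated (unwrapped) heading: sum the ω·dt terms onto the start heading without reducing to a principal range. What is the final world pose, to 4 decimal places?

step 1: θ'=-3.2430 (R=-5.0000) → pose (-2.0061, -3.6442, -3.2430)
step 2: θ'=-3.3680 (R=-7.0000) → pose (-2.8688, -3.5015, -3.3680)
step 3: θ'=-3.3680 (straight) → pose (-7.7413, -2.3791, -3.3680)

(-7.7413, -2.3791, -3.3680)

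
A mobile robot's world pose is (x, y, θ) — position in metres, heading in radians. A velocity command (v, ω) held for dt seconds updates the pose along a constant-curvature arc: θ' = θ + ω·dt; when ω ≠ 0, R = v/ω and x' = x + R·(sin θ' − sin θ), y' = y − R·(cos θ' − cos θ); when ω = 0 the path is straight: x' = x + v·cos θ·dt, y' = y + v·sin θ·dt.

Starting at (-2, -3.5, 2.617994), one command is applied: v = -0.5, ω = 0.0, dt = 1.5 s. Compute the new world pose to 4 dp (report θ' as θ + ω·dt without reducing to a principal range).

θ' = 2.6180 + 0.0·1.5 = 2.6180
ω = 0 → straight: x' = -2 + -0.5·cos(2.6180)·1.5 = -1.3505
y' = -3.5 + -0.5·sin(2.6180)·1.5 = -3.8750

(-1.3505, -3.8750, 2.6180)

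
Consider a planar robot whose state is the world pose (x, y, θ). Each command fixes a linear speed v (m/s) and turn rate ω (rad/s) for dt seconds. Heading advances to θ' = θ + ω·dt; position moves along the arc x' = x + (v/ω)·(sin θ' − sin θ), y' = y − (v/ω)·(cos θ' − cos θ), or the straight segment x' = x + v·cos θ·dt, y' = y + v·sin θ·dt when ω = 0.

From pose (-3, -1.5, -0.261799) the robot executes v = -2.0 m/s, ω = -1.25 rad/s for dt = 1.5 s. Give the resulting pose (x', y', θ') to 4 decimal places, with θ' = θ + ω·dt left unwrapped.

θ' = -0.2618 + -1.25·1.5 = -2.1368
R = v/ω = -2.0/-1.25 = 1.6000
x' = -3 + 1.6000·(sin -2.1368 − sin -0.2618) = -3.9364
y' = -1.5 − 1.6000·(cos -2.1368 − cos -0.2618) = 0.9035

(-3.9364, 0.9035, -2.1368)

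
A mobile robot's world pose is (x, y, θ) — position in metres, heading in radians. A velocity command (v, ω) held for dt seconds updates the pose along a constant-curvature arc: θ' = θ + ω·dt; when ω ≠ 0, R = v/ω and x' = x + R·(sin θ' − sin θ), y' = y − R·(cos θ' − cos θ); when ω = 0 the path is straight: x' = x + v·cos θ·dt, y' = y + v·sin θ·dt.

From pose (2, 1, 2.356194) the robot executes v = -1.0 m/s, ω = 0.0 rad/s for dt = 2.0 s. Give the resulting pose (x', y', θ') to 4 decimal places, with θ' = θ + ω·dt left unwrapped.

(3.4142, -0.4142, 2.3562)

θ' = 2.3562 + 0.0·2.0 = 2.3562
ω = 0 → straight: x' = 2 + -1.0·cos(2.3562)·2.0 = 3.4142
y' = 1 + -1.0·sin(2.3562)·2.0 = -0.4142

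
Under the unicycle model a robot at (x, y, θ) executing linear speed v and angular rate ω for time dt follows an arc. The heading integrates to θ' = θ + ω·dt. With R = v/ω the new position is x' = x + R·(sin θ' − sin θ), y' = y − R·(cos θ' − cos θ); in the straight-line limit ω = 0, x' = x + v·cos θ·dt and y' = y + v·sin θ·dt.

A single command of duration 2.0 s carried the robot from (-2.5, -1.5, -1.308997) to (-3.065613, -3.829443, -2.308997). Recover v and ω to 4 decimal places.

Δθ = -2.308997 − -1.308997 = -1.000000
ω = Δθ/dt = -1.000000/2.0 = -0.5000
R = −Δy/(cos θ' − cos θ) = -2.5000
v = R·ω = -2.5000·-0.5000 = 1.2500

v = 1.2500, ω = -0.5000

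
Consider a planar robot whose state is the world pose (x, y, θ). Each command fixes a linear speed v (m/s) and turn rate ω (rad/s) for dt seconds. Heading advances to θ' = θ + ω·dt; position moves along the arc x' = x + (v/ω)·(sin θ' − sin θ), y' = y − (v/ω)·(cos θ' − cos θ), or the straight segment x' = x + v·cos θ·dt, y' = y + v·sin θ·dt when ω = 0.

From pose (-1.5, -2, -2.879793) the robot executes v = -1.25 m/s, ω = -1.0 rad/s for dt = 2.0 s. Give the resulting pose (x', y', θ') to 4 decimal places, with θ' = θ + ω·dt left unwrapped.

(0.0560, -3.4157, -4.8798)

θ' = -2.8798 + -1.0·2.0 = -4.8798
R = v/ω = -1.25/-1.0 = 1.2500
x' = -1.5 + 1.2500·(sin -4.8798 − sin -2.8798) = 0.0560
y' = -2 − 1.2500·(cos -4.8798 − cos -2.8798) = -3.4157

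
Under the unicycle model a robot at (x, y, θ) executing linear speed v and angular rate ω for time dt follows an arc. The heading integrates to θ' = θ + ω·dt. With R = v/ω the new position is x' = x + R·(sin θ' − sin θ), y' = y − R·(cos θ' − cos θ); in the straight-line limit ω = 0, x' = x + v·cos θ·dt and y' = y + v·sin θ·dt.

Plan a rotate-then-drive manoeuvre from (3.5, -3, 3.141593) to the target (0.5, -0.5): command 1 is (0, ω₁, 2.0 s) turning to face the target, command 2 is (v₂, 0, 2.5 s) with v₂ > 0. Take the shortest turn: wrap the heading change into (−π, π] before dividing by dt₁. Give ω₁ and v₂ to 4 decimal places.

heading to target = atan2(-0.5−-3, 0.5−3.5) = 2.4469
Δθ = wrap(2.4469 − 3.1416) = -0.6947; ω₁ = Δθ/dt₁ = -0.3474
distance = √((0.5−3.5)² + (-0.5−-3)²) = 3.9051; v₂ = distance/dt₂ = 1.5620

ω₁ = -0.3474, v₂ = 1.5620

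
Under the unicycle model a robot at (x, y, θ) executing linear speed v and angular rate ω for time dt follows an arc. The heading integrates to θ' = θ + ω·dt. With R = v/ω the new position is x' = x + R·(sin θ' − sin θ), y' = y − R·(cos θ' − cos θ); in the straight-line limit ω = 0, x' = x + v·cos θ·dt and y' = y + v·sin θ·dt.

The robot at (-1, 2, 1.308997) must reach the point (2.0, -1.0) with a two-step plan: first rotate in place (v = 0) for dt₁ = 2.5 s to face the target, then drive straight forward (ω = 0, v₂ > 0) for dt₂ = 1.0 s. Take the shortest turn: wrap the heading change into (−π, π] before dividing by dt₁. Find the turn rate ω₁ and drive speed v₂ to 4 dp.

heading to target = atan2(-1−2, 2−-1) = -0.7854
Δθ = wrap(-0.7854 − 1.3090) = -2.0944; ω₁ = Δθ/dt₁ = -0.8378
distance = √((2−-1)² + (-1−2)²) = 4.2426; v₂ = distance/dt₂ = 4.2426

ω₁ = -0.8378, v₂ = 4.2426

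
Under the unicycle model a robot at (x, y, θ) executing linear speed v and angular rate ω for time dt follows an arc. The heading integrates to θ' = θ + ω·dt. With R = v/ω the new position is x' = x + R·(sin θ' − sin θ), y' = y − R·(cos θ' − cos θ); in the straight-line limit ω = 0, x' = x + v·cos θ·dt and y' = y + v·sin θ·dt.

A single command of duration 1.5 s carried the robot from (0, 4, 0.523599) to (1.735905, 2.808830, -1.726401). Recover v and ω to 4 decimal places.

Δθ = -1.726401 − 0.523599 = -2.250000
ω = Δθ/dt = -2.250000/1.5 = -1.5000
R = Δx/(sin θ' − sin θ) = -1.1667
v = R·ω = -1.1667·-1.5000 = 1.7500

v = 1.7500, ω = -1.5000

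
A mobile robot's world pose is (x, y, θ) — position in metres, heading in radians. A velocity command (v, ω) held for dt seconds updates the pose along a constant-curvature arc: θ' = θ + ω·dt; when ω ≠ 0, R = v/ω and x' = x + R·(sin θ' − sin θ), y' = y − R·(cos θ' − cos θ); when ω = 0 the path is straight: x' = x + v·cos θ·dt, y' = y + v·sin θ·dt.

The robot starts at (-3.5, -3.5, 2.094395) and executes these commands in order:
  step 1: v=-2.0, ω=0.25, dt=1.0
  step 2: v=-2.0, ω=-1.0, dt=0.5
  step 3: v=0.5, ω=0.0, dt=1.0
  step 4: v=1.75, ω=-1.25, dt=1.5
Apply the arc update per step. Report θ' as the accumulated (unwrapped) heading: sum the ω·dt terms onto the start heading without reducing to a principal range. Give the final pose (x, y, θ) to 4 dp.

(-0.5445, -3.6877, -0.0306)

step 1: θ'=2.3444 (R=-8.0000) → pose (-2.2950, -5.0897, 2.3444)
step 2: θ'=1.8444 (R=2.0000) → pose (-1.8002, -5.9467, 1.8444)
step 3: θ'=1.8444 (straight) → pose (-1.9353, -5.4653, 1.8444)
step 4: θ'=-0.0306 (R=-1.4000) → pose (-0.5445, -3.6877, -0.0306)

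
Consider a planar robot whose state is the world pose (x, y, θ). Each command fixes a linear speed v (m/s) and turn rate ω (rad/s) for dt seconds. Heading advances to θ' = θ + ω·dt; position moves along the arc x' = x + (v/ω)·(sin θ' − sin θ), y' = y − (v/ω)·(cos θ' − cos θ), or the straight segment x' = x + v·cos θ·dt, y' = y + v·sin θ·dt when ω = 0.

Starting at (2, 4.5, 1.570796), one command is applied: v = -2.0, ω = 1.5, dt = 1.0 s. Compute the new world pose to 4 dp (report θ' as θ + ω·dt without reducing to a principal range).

(3.2390, 3.1700, 3.0708)

θ' = 1.5708 + 1.5·1.0 = 3.0708
R = v/ω = -2.0/1.5 = -1.3333
x' = 2 + -1.3333·(sin 3.0708 − sin 1.5708) = 3.2390
y' = 4.5 − -1.3333·(cos 3.0708 − cos 1.5708) = 3.1700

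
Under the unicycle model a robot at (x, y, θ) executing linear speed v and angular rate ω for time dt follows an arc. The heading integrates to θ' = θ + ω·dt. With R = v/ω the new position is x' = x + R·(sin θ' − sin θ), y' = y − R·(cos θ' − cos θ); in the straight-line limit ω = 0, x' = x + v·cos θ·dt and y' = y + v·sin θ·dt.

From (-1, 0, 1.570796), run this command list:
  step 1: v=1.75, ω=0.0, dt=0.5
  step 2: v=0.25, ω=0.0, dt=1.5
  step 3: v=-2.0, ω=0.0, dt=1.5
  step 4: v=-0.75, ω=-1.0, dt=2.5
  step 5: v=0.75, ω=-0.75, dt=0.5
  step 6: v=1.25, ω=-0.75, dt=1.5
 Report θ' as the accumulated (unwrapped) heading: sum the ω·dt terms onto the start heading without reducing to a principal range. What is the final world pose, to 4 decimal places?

(-2.7057, -4.2343, -2.4292)

step 1: θ'=1.5708 (straight) → pose (-1.0000, 0.8750, 1.5708)
step 2: θ'=1.5708 (straight) → pose (-1.0000, 1.2500, 1.5708)
step 3: θ'=1.5708 (straight) → pose (-1.0000, -1.7500, 1.5708)
step 4: θ'=-0.9292 (R=0.7500) → pose (-2.3509, -2.1989, -0.9292)
step 5: θ'=-1.3042 (R=-1.0000) → pose (-2.1873, -2.5339, -1.3042)
step 6: θ'=-2.4292 (R=-1.6667) → pose (-2.7057, -4.2343, -2.4292)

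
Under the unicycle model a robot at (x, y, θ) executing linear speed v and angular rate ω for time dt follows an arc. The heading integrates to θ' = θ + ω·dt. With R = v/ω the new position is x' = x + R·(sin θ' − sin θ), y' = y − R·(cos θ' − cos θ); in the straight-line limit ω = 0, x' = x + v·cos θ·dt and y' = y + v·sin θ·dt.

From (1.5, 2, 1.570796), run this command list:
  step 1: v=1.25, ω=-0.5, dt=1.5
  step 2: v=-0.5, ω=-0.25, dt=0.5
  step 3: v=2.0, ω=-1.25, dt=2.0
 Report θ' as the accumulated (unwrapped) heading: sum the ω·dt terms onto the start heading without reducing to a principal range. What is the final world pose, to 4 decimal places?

step 1: θ'=0.8208 (R=-2.5000) → pose (2.1708, 3.7041, 0.8208)
step 2: θ'=0.6958 (R=2.0000) → pose (1.9894, 3.5323, 0.6958)
step 3: θ'=-1.8042 (R=-1.6000) → pose (4.5716, 1.9341, -1.8042)

(4.5716, 1.9341, -1.8042)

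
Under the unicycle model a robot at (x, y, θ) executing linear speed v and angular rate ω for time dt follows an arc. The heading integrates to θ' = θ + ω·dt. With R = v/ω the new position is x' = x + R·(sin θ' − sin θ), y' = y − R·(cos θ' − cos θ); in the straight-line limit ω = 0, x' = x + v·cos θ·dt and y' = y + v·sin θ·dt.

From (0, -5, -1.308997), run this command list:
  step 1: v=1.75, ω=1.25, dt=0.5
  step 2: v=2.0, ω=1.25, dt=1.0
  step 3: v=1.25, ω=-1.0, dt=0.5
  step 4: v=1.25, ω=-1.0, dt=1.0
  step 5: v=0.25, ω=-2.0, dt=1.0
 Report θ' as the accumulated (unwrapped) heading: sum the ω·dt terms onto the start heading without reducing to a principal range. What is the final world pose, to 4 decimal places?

step 1: θ'=-0.6840 (R=1.4000) → pose (0.4676, -5.7227, -0.6840)
step 2: θ'=0.5660 (R=1.6000) → pose (2.3367, -5.8331, 0.5660)
step 3: θ'=0.0660 (R=-1.2500) → pose (2.9246, -5.6409, 0.0660)
step 4: θ'=-0.9340 (R=-1.2500) → pose (4.0120, -6.1449, -0.9340)
step 5: θ'=-2.9340 (R=-0.1250) → pose (3.9373, -6.3416, -2.9340)

(3.9373, -6.3416, -2.9340)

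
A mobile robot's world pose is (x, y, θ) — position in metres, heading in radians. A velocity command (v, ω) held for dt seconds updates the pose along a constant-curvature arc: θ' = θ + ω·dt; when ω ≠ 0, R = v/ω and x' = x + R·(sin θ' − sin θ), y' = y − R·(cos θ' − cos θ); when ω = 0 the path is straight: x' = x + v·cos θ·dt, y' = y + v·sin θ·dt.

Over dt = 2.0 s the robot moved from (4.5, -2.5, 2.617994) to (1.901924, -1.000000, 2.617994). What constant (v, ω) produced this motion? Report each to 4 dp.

Δθ = 2.617994 − 2.617994 = 0.000000
ω = Δθ/dt = 0.000000/2.0 = 0.0000
ω = 0 → v = (Δx·cos θ + Δy·sin θ)/dt = 1.5000

v = 1.5000, ω = 0.0000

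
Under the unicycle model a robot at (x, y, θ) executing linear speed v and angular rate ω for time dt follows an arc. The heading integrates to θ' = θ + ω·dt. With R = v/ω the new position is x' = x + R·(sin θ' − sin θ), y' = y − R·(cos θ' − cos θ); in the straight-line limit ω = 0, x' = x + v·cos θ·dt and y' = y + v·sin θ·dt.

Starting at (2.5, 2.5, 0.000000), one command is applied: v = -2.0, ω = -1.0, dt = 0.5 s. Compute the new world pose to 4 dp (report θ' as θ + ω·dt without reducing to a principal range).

(1.5411, 2.7448, -0.5000)

θ' = 0.0000 + -1.0·0.5 = -0.5000
R = v/ω = -2.0/-1.0 = 2.0000
x' = 2.5 + 2.0000·(sin -0.5000 − sin 0.0000) = 1.5411
y' = 2.5 − 2.0000·(cos -0.5000 − cos 0.0000) = 2.7448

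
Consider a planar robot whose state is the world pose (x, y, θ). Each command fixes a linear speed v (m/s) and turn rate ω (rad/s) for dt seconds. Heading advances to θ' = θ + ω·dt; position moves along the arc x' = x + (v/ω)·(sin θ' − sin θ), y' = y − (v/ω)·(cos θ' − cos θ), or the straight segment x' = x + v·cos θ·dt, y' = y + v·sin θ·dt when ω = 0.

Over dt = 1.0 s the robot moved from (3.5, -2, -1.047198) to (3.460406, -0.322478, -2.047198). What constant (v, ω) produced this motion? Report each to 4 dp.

v = -1.7500, ω = -1.0000

Δθ = -2.047198 − -1.047198 = -1.000000
ω = Δθ/dt = -1.000000/1.0 = -1.0000
R = −Δy/(cos θ' − cos θ) = 1.7500
v = R·ω = 1.7500·-1.0000 = -1.7500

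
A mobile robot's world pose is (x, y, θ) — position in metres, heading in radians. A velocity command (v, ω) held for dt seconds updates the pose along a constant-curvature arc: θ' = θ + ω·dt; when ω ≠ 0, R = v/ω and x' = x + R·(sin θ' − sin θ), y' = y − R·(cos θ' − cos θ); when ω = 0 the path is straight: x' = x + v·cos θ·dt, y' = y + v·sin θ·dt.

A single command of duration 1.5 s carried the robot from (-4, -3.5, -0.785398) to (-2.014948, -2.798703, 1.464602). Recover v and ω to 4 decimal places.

v = 1.7500, ω = 1.5000

Δθ = 1.464602 − -0.785398 = 2.250000
ω = Δθ/dt = 2.250000/1.5 = 1.5000
R = Δx/(sin θ' − sin θ) = 1.1667
v = R·ω = 1.1667·1.5000 = 1.7500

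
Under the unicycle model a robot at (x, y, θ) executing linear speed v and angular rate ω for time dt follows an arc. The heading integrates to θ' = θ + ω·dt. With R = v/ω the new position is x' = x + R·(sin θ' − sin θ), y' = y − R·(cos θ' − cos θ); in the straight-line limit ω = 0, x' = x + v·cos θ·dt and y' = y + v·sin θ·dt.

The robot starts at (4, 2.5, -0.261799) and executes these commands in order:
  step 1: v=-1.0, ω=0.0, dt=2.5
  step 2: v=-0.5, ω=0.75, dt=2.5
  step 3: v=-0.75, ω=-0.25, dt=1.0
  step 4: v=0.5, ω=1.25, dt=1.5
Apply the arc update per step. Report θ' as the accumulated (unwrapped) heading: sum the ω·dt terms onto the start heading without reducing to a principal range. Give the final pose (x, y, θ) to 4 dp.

step 1: θ'=-0.2618 (straight) → pose (1.5852, 3.1470, -0.2618)
step 2: θ'=1.6132 (R=-0.6667) → pose (0.7466, 2.4748, 1.6132)
step 3: θ'=1.3632 (R=3.0000) → pose (0.6849, 1.7293, 1.3632)
step 4: θ'=3.2382 (R=0.4000) → pose (0.2549, 2.2099, 3.2382)

(0.2549, 2.2099, 3.2382)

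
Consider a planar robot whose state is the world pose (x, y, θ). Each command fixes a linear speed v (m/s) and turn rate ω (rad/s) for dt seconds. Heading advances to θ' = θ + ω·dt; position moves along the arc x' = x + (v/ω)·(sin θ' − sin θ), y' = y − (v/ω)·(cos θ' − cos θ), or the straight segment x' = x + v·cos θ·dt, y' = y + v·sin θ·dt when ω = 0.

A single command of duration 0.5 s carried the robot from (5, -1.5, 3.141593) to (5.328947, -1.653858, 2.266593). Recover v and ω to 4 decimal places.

Δθ = 2.266593 − 3.141593 = -0.875000
ω = Δθ/dt = -0.875000/0.5 = -1.7500
R = Δx/(sin θ' − sin θ) = 0.4286
v = R·ω = 0.4286·-1.7500 = -0.7500

v = -0.7500, ω = -1.7500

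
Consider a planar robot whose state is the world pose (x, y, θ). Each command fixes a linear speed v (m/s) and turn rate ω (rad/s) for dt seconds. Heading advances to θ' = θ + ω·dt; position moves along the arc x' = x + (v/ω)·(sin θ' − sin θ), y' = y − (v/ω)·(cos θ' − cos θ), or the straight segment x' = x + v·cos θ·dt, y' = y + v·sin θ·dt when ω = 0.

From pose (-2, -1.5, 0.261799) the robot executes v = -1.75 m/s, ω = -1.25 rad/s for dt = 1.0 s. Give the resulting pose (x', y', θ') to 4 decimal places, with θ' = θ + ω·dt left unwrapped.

θ' = 0.2618 + -1.25·1.0 = -0.9882
R = v/ω = -1.75/-1.25 = 1.4000
x' = -2 + 1.4000·(sin -0.9882 − sin 0.2618) = -3.5314
y' = -1.5 − 1.4000·(cos -0.9882 − cos 0.2618) = -0.9180

(-3.5314, -0.9180, -0.9882)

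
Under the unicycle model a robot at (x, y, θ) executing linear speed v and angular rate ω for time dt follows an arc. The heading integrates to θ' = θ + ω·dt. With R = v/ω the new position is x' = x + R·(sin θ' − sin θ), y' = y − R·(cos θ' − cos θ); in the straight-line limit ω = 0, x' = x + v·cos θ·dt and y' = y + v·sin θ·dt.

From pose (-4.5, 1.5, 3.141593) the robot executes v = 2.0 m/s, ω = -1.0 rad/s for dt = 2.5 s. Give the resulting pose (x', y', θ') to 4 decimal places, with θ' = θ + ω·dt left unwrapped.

θ' = 3.1416 + -1.0·2.5 = 0.6416
R = v/ω = 2.0/-1.0 = -2.0000
x' = -4.5 + -2.0000·(sin 0.6416 − sin 3.1416) = -5.6969
y' = 1.5 − -2.0000·(cos 0.6416 − cos 3.1416) = 5.1023

(-5.6969, 5.1023, 0.6416)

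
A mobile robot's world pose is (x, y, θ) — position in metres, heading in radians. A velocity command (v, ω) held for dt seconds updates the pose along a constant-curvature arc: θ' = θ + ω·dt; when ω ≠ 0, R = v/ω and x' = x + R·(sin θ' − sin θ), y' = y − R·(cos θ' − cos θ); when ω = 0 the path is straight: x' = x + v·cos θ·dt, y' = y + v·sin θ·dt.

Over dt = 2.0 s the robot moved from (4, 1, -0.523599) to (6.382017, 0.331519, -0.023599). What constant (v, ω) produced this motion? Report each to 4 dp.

Δθ = -0.023599 − -0.523599 = 0.500000
ω = Δθ/dt = 0.500000/2.0 = 0.2500
R = Δx/(sin θ' − sin θ) = 5.0000
v = R·ω = 5.0000·0.2500 = 1.2500

v = 1.2500, ω = 0.2500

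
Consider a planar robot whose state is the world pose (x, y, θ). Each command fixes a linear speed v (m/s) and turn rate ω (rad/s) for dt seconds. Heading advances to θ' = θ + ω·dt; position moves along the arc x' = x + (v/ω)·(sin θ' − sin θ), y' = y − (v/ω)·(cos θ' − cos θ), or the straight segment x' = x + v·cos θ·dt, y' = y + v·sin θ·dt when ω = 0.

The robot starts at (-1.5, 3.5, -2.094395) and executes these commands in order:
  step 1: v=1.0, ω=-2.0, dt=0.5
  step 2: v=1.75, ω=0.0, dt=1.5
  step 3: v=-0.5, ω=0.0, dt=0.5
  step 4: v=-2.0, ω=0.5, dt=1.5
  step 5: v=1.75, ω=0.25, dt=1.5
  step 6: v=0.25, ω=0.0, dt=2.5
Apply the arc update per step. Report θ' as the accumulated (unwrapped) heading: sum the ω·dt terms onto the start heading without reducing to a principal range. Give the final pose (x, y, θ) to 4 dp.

(-3.2949, 1.5891, -1.9694)

step 1: θ'=-3.0944 (R=-0.5000) → pose (-1.9094, 3.2506, -3.0944)
step 2: θ'=-3.0944 (straight) → pose (-4.5315, 3.1267, -3.0944)
step 3: θ'=-3.0944 (straight) → pose (-4.2818, 3.1385, -3.0944)
step 4: θ'=-2.3444 (R=-4.0000) → pose (-1.6089, 4.3392, -2.3444)
step 5: θ'=-1.9694 (R=7.0000) → pose (-3.0523, 2.1651, -1.9694)
step 6: θ'=-1.9694 (straight) → pose (-3.2949, 1.5891, -1.9694)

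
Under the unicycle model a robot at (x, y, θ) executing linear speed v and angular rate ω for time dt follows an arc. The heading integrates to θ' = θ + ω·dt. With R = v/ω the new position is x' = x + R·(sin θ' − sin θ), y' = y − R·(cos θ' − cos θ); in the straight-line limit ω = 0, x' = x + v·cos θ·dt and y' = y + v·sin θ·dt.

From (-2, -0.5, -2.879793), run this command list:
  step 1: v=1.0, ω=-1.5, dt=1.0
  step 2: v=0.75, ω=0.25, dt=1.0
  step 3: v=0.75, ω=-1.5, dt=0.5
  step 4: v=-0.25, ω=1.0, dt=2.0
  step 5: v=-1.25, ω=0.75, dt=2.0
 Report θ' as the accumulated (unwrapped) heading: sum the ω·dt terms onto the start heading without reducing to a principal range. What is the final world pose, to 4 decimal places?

step 1: θ'=-4.3798 (R=-0.6667) → pose (-2.8027, -0.0737, -4.3798)
step 2: θ'=-4.1298 (R=3.0000) → pose (-3.1332, 0.5974, -4.1298)
step 3: θ'=-4.8798 (R=-0.5000) → pose (-3.2087, 0.9558, -4.8798)
step 4: θ'=-2.8798 (R=-0.2500) → pose (-2.8974, 0.6726, -2.8798)
step 5: θ'=-1.3798 (R=-1.6667) → pose (-1.6925, 2.5989, -1.3798)

(-1.6925, 2.5989, -1.3798)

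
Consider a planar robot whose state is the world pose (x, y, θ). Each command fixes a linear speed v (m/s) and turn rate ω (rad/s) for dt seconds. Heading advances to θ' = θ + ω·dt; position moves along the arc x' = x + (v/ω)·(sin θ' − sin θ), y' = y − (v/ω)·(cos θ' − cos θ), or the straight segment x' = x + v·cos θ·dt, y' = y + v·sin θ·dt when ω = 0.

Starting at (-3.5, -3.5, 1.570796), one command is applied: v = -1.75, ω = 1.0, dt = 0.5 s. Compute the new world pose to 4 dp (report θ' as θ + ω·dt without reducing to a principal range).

θ' = 1.5708 + 1.0·0.5 = 2.0708
R = v/ω = -1.75/1.0 = -1.7500
x' = -3.5 + -1.7500·(sin 2.0708 − sin 1.5708) = -3.2858
y' = -3.5 − -1.7500·(cos 2.0708 − cos 1.5708) = -4.3390

(-3.2858, -4.3390, 2.0708)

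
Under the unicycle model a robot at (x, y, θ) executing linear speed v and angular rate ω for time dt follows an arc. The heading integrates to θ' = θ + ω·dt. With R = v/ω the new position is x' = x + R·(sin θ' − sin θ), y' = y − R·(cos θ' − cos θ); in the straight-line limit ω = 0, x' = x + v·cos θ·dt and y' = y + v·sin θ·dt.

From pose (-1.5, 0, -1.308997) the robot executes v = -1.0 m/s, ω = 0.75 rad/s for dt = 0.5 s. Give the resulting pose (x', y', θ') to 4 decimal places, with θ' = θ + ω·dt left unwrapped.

θ' = -1.3090 + 0.75·0.5 = -0.9340
R = v/ω = -1.0/0.75 = -1.3333
x' = -1.5 + -1.3333·(sin -0.9340 − sin -1.3090) = -1.7159
y' = 0 − -1.3333·(cos -0.9340 − cos -1.3090) = 0.4477

(-1.7159, 0.4477, -0.9340)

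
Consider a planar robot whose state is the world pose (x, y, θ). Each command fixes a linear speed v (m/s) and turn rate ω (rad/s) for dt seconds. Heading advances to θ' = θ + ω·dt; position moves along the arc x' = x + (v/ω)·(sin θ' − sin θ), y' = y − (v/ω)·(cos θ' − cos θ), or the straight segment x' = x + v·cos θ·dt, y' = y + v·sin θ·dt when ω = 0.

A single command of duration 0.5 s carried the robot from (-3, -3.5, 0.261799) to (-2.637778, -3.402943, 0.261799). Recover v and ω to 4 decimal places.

v = 0.7500, ω = 0.0000

Δθ = 0.261799 − 0.261799 = 0.000000
ω = Δθ/dt = 0.000000/0.5 = 0.0000
ω = 0 → v = (Δx·cos θ + Δy·sin θ)/dt = 0.7500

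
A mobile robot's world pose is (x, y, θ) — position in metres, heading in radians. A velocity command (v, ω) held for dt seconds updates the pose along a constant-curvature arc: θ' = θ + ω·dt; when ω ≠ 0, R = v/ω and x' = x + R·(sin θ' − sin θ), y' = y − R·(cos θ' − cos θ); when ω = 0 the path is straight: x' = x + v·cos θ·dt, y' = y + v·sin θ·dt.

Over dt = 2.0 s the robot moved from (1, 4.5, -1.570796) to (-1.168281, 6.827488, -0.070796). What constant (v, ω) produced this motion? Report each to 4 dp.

v = -1.7500, ω = 0.7500

Δθ = -0.070796 − -1.570796 = 1.500000
ω = Δθ/dt = 1.500000/2.0 = 0.7500
R = −Δy/(cos θ' − cos θ) = -2.3333
v = R·ω = -2.3333·0.7500 = -1.7500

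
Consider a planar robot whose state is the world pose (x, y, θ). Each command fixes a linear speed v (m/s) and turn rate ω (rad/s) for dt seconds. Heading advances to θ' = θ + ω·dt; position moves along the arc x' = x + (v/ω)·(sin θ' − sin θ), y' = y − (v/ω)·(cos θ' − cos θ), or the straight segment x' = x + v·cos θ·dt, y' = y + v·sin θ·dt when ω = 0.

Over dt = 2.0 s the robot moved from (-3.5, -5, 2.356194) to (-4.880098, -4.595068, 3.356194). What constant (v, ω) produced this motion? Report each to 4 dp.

v = 0.7500, ω = 0.5000

Δθ = 3.356194 − 2.356194 = 1.000000
ω = Δθ/dt = 1.000000/2.0 = 0.5000
R = Δx/(sin θ' − sin θ) = 1.5000
v = R·ω = 1.5000·0.5000 = 0.7500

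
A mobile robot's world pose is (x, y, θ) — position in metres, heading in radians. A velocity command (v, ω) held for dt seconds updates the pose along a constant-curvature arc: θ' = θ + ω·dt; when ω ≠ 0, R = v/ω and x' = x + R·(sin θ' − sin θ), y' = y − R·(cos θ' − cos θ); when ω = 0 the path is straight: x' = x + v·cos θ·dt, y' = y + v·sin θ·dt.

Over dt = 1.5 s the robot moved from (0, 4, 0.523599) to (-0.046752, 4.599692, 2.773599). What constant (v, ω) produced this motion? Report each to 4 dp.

v = 0.5000, ω = 1.5000

Δθ = 2.773599 − 0.523599 = 2.250000
ω = Δθ/dt = 2.250000/1.5 = 1.5000
R = −Δy/(cos θ' − cos θ) = 0.3333
v = R·ω = 0.3333·1.5000 = 0.5000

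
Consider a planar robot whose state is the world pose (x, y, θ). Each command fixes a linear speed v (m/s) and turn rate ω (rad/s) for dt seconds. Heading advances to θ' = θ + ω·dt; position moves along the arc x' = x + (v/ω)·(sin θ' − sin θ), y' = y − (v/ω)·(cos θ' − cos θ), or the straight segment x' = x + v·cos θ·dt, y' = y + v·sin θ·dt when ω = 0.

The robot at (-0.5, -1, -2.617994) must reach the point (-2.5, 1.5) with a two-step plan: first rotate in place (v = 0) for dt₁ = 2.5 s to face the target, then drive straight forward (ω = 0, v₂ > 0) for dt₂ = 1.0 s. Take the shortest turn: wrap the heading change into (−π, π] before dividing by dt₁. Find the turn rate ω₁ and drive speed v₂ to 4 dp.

ω₁ = -0.5679, v₂ = 3.2016

heading to target = atan2(1.5−-1, -2.5−-0.5) = 2.2455
Δθ = wrap(2.2455 − -2.6180) = -1.4197; ω₁ = Δθ/dt₁ = -0.5679
distance = √((-2.5−-0.5)² + (1.5−-1)²) = 3.2016; v₂ = distance/dt₂ = 3.2016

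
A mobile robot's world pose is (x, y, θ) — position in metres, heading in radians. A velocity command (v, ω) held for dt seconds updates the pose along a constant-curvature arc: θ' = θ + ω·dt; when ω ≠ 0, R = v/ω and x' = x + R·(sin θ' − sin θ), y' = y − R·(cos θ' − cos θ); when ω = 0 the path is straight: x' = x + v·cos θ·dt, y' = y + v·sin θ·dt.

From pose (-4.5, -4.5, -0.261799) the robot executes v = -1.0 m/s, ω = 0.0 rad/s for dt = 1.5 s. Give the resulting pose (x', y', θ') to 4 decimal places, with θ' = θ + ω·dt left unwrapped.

(-5.9489, -4.1118, -0.2618)

θ' = -0.2618 + 0.0·1.5 = -0.2618
ω = 0 → straight: x' = -4.5 + -1.0·cos(-0.2618)·1.5 = -5.9489
y' = -4.5 + -1.0·sin(-0.2618)·1.5 = -4.1118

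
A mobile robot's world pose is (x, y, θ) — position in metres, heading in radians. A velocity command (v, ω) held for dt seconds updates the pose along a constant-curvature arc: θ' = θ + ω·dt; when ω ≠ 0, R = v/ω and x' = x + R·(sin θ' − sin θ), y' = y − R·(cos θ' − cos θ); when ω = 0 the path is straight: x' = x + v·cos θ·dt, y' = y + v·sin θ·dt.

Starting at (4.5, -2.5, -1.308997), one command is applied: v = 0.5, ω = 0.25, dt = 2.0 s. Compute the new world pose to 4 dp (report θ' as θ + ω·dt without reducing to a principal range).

θ' = -1.3090 + 0.25·2.0 = -0.8090
R = v/ω = 0.5/0.25 = 2.0000
x' = 4.5 + 2.0000·(sin -0.8090 − sin -1.3090) = 4.9847
y' = -2.5 − 2.0000·(cos -0.8090 − cos -1.3090) = -3.3628

(4.9847, -3.3628, -0.8090)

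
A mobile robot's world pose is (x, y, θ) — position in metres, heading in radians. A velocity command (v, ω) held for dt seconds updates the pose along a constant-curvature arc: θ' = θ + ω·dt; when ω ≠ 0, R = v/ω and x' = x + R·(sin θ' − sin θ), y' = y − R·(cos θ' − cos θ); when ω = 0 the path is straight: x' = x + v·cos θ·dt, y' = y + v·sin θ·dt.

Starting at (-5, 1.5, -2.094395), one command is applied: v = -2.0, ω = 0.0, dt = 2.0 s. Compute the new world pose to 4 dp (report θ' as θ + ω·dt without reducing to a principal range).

θ' = -2.0944 + 0.0·2.0 = -2.0944
ω = 0 → straight: x' = -5 + -2.0·cos(-2.0944)·2.0 = -3.0000
y' = 1.5 + -2.0·sin(-2.0944)·2.0 = 4.9641

(-3.0000, 4.9641, -2.0944)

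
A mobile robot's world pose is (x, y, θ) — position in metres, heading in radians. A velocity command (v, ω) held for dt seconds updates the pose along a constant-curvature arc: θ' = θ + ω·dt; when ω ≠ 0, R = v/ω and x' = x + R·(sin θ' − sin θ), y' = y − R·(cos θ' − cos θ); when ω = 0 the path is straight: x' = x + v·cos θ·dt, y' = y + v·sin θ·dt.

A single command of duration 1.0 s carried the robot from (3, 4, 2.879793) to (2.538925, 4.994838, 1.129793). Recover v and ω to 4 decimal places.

Δθ = 1.129793 − 2.879793 = -1.750000
ω = Δθ/dt = -1.750000/1.0 = -1.7500
R = −Δy/(cos θ' − cos θ) = -0.7143
v = R·ω = -0.7143·-1.7500 = 1.2500

v = 1.2500, ω = -1.7500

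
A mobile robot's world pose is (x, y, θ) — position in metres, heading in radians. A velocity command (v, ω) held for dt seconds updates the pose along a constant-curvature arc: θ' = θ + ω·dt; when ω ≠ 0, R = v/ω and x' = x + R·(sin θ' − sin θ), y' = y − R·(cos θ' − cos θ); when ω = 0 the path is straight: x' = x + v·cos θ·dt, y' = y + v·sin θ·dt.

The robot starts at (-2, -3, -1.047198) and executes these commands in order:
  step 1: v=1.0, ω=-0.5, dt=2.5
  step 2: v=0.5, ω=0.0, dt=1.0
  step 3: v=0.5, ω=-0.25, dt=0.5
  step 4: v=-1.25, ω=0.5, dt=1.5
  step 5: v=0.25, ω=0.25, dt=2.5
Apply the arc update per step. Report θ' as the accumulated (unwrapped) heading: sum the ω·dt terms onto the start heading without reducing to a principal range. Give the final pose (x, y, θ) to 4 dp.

(-1.7776, -4.8520, -1.0472)

step 1: θ'=-2.2972 (R=-2.0000) → pose (-2.2369, -5.3284, -2.2972)
step 2: θ'=-2.2972 (straight) → pose (-2.5690, -5.7022, -2.2972)
step 3: θ'=-2.4222 (R=-2.0000) → pose (-2.7463, -5.8782, -2.4222)
step 4: θ'=-1.6722 (R=-2.5000) → pose (-1.9064, -4.2508, -1.6722)
step 5: θ'=-1.0472 (R=1.0000) → pose (-1.7776, -4.8520, -1.0472)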